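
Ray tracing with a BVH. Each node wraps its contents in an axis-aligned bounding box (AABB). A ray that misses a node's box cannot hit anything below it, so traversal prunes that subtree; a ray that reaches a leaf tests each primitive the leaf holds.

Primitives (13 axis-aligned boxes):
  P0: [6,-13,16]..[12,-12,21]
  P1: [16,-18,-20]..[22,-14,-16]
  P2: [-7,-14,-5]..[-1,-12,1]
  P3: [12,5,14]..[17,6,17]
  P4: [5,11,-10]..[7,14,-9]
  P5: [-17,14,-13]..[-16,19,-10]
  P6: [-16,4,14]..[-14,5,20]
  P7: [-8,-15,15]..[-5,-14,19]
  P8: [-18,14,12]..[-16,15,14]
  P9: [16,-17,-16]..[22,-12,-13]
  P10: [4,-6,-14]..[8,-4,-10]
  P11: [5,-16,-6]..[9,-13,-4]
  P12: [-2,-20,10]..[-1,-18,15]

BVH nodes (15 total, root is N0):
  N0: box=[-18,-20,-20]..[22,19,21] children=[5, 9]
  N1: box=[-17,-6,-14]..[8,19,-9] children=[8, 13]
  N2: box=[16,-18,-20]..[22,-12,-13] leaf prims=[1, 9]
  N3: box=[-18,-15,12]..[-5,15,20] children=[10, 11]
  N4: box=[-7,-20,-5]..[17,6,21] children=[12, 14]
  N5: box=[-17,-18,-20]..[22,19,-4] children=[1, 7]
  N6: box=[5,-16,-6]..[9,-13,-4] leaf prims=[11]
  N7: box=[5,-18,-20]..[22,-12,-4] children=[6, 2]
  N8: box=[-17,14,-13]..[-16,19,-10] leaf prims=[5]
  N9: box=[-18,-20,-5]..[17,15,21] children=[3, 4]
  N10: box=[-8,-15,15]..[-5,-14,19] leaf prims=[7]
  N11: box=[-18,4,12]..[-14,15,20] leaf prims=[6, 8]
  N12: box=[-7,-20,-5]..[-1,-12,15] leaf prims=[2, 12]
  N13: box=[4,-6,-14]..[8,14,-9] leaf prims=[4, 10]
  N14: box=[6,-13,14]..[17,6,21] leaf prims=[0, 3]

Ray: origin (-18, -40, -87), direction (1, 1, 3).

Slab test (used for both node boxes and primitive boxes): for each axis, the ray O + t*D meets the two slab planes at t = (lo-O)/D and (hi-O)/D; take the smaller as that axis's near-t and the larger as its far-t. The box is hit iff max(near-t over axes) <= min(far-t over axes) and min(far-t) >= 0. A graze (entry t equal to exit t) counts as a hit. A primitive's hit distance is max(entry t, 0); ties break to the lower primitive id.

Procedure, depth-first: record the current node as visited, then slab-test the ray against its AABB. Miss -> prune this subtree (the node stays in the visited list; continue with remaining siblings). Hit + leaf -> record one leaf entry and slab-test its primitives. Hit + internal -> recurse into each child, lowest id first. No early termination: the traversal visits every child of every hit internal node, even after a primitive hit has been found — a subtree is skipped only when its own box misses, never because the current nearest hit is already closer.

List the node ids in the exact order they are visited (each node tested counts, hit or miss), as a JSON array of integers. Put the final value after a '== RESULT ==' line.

Walk:
N0 x:[0,40] y:[20,59] z:[67/3,36] -> hit [67/3,36], descend [5, 9]
  N5 x:[1,40] y:[22,59] z:[67/3,83/3] -> hit [67/3,83/3], descend [1, 7]
    N1 x:[1,26] y:[34,59] z:[73/3,26] -> miss, prune
    N7 x:[23,40] y:[22,28] z:[67/3,83/3] -> hit [23,83/3], descend [2, 6]
      N2 x:[34,40] y:[22,28] z:[67/3,74/3] -> miss, prune
      N6 x:[23,27] y:[24,27] z:[27,83/3] -> hit [27,27] leaf, test {P11@t=27}
  N9 x:[0,35] y:[20,55] z:[82/3,36] -> hit [82/3,35], descend [3, 4]
    N3 x:[0,13] y:[25,55] z:[33,107/3] -> miss, prune
    N4 x:[11,35] y:[20,46] z:[82/3,36] -> hit [82/3,35], descend [12, 14]
      N12 x:[11,17] y:[20,28] z:[82/3,34] -> miss, prune
      N14 x:[24,35] y:[27,46] z:[101/3,36] -> hit [101/3,35] leaf, test {P0(miss), P3(miss)}

11 AABB tests over nodes [0, 5, 1, 7, 2, 6, 9, 3, 4, 12, 14]; 2 leaves entered; closest P11.

== RESULT ==
[0, 5, 1, 7, 2, 6, 9, 3, 4, 12, 14]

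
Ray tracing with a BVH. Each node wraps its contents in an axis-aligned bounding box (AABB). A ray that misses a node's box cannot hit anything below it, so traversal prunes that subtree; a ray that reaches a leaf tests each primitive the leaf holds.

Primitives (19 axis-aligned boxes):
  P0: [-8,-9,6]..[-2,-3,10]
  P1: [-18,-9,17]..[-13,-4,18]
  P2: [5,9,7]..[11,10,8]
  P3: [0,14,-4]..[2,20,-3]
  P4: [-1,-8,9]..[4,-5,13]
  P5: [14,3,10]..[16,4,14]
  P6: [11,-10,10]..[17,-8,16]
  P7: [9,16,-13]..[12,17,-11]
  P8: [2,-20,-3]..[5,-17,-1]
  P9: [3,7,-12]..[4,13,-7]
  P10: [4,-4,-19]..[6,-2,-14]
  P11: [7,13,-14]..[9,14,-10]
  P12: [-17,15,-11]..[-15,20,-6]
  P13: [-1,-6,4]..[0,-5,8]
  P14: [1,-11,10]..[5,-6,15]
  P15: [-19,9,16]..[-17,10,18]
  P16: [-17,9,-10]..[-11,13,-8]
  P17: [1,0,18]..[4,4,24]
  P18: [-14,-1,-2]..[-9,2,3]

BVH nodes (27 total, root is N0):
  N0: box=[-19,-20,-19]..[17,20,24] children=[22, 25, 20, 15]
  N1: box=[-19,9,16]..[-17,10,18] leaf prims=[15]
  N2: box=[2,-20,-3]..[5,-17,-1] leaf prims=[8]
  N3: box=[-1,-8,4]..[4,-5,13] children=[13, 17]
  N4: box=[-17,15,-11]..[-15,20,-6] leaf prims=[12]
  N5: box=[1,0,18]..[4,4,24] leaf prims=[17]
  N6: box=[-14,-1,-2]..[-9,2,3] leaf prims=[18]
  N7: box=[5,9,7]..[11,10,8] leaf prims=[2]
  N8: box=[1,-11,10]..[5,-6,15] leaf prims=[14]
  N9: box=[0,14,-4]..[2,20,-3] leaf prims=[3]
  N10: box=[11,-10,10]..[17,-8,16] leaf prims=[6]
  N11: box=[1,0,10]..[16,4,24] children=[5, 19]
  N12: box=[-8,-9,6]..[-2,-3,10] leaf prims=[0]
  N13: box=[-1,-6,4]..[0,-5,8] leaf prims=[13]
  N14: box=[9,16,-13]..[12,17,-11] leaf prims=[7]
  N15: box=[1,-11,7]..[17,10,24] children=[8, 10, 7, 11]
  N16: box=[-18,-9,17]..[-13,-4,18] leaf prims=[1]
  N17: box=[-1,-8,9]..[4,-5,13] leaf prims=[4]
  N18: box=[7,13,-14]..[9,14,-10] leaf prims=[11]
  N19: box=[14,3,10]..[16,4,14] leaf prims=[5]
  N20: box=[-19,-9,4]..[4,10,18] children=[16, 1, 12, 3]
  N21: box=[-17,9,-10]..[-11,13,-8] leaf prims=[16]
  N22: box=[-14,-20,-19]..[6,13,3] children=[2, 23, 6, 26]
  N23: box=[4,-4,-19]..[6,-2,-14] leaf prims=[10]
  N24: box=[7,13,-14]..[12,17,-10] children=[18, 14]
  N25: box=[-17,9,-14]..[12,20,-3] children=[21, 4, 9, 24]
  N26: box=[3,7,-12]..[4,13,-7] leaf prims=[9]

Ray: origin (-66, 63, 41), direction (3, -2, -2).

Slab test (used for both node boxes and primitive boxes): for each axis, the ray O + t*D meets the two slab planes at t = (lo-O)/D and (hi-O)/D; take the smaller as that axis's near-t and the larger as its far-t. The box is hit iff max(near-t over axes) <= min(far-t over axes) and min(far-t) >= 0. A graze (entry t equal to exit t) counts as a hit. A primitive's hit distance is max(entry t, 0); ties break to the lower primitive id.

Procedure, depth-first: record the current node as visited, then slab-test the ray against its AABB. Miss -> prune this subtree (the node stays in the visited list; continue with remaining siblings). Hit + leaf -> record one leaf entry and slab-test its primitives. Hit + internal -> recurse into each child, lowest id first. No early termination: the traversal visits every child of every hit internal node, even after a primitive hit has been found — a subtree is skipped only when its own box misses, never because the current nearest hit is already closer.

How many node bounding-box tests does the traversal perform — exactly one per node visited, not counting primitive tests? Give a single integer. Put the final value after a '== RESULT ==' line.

Walk:
N0 x:[47/3,83/3] y:[43/2,83/2] z:[17/2,30] -> hit [43/2,83/3], descend [15, 20, 22, 25]
  N15 x:[67/3,83/3] y:[53/2,37] z:[17/2,17] -> miss, prune
  N20 x:[47/3,70/3] y:[53/2,36] z:[23/2,37/2] -> miss, prune
  N22 x:[52/3,24] y:[25,83/2] z:[19,30] -> miss, prune
  N25 x:[49/3,26] y:[43/2,27] z:[22,55/2] -> hit [22,26], descend [4, 9, 21, 24]
    N4 x:[49/3,17] y:[43/2,24] z:[47/2,26] -> miss, prune
    N9 x:[22,68/3] y:[43/2,49/2] z:[22,45/2] -> hit [22,45/2] leaf, test {P3@t=22}
    N21 x:[49/3,55/3] y:[25,27] z:[49/2,51/2] -> miss, prune
    N24 x:[73/3,26] y:[23,25] z:[51/2,55/2] -> miss, prune

Summary -> nodes [0, 15, 20, 22, 25, 4, 9, 21, 24]; box-tests=9; leaf-entries=1; first=P3

== RESULT ==
9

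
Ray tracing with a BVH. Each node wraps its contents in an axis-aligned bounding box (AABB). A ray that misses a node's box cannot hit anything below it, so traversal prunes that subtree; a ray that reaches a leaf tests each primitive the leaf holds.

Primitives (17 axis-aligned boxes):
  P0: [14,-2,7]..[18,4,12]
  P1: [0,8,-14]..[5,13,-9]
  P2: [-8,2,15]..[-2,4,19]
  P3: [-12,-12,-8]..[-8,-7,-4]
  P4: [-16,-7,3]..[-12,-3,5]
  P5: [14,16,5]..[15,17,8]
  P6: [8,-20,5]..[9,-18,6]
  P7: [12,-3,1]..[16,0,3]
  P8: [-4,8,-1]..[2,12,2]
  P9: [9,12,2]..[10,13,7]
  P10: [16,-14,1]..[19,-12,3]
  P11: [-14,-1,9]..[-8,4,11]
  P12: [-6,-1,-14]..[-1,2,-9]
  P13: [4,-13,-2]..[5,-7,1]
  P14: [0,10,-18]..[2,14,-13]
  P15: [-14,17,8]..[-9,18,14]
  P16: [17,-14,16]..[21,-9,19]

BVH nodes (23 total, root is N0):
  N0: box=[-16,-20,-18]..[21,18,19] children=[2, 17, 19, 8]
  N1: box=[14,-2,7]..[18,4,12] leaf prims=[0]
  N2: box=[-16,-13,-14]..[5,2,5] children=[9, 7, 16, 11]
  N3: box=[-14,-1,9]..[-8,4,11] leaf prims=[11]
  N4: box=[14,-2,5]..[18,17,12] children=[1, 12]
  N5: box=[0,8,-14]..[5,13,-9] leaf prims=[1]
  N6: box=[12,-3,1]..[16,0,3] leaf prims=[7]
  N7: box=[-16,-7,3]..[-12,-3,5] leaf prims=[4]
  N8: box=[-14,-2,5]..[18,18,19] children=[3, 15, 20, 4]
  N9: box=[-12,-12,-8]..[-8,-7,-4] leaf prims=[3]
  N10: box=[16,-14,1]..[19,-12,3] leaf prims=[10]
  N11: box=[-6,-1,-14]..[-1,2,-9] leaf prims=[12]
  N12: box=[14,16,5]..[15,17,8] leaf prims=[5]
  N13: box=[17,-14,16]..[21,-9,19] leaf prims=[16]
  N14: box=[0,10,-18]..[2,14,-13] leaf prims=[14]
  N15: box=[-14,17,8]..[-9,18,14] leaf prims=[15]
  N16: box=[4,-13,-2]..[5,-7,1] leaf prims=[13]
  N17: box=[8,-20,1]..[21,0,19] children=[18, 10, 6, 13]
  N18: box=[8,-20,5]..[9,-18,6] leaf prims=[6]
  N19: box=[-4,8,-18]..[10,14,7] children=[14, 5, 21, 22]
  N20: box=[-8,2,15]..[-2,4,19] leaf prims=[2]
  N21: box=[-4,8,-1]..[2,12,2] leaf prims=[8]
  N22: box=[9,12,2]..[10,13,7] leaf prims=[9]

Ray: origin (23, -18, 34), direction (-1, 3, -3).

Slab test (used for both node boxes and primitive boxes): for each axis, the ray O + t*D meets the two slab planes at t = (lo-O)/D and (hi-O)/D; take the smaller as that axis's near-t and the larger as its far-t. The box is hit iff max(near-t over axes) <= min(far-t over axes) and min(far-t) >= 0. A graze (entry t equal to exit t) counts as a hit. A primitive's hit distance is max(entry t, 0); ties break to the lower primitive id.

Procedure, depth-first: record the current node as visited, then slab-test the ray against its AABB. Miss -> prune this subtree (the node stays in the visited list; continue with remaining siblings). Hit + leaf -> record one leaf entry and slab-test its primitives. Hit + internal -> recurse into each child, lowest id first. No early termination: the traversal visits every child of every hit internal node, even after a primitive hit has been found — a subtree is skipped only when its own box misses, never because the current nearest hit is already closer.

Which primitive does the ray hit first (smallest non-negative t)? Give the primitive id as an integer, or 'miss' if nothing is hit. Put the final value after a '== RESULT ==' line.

Walk:
N0 x:[2,39] y:[-2/3,12] z:[5,52/3] -> hit [5,12], descend [2, 8, 17, 19]
  N2 x:[18,39] y:[5/3,20/3] z:[29/3,16] -> miss, prune
  N8 x:[5,37] y:[16/3,12] z:[5,29/3] -> hit [16/3,29/3], descend [3, 4, 15, 20]
    N3 x:[31,37] y:[17/3,22/3] z:[23/3,25/3] -> miss, prune
    N4 x:[5,9] y:[16/3,35/3] z:[22/3,29/3] -> hit [22/3,9], descend [1, 12]
      N1 x:[5,9] y:[16/3,22/3] z:[22/3,9] -> hit [22/3,22/3] leaf, test {P0@t=22/3}
      N12 x:[8,9] y:[34/3,35/3] z:[26/3,29/3] -> miss, prune
    N15 x:[32,37] y:[35/3,12] z:[20/3,26/3] -> miss, prune
    N20 x:[25,31] y:[20/3,22/3] z:[5,19/3] -> miss, prune
  N17 x:[2,15] y:[-2/3,6] z:[5,11] -> hit [5,6], descend [6, 10, 13, 18]
    N6 x:[7,11] y:[5,6] z:[31/3,11] -> miss, prune
    N10 x:[4,7] y:[4/3,2] z:[31/3,11] -> miss, prune
    N13 x:[2,6] y:[4/3,3] z:[5,6] -> miss, prune
    N18 x:[14,15] y:[-2/3,0] z:[28/3,29/3] -> miss, prune
  N19 x:[13,27] y:[26/3,32/3] z:[9,52/3] -> miss, prune

order=[0, 2, 8, 3, 4, 1, 12, 15, 20, 17, 6, 10, 13, 18, 19]  |boxes|=15  |leaves|=1  hit=P0

== RESULT ==
0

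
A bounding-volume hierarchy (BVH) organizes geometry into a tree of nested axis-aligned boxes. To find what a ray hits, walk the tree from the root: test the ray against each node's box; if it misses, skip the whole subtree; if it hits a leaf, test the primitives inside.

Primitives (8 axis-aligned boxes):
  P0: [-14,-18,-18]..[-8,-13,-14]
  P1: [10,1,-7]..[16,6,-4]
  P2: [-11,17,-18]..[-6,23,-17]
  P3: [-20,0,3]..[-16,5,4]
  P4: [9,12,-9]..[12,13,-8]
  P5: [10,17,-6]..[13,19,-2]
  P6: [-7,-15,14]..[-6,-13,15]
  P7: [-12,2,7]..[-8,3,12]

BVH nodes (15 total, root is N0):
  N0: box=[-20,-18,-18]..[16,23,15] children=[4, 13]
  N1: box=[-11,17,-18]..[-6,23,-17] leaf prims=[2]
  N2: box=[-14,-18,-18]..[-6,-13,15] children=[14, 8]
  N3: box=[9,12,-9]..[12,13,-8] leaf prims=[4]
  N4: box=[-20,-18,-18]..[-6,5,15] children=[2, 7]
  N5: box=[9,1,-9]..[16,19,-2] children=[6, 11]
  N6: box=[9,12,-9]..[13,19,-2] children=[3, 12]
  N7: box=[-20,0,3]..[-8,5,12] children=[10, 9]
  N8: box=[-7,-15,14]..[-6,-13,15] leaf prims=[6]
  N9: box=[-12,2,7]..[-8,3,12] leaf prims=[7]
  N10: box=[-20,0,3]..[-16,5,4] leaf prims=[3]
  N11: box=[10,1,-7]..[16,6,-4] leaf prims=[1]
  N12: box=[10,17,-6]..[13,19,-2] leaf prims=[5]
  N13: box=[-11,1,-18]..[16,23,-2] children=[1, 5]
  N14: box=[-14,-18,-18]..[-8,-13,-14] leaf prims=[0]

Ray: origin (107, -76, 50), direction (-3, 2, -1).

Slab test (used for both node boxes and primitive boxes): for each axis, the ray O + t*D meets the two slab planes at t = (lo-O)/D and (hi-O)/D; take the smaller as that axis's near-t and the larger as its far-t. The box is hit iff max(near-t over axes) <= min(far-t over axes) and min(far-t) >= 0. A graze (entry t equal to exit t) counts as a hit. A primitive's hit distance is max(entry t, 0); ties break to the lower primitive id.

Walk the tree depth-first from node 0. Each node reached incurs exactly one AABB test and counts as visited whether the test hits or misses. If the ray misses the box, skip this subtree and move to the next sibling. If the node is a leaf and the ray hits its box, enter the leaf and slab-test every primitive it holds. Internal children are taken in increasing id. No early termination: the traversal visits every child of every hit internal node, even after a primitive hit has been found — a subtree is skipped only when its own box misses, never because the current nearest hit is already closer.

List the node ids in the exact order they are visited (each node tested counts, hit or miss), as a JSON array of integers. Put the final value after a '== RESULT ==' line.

Traverse from the root:
N0 x:[91/3,127/3] y:[29,99/2] z:[35,68] -> hit [35,127/3], descend [4, 13]
  N4 x:[113/3,127/3] y:[29,81/2] z:[35,68] -> hit [113/3,81/2], descend [2, 7]
    N2 x:[113/3,121/3] y:[29,63/2] z:[35,68] -> miss, prune
    N7 x:[115/3,127/3] y:[38,81/2] z:[38,47] -> hit [115/3,81/2], descend [9, 10]
      N9 x:[115/3,119/3] y:[39,79/2] z:[38,43] -> hit [39,79/2] leaf, test {P7@t=39}
      N10 x:[41,127/3] y:[38,81/2] z:[46,47] -> miss, prune
  N13 x:[91/3,118/3] y:[77/2,99/2] z:[52,68] -> miss, prune

7 AABB tests over nodes [0, 4, 2, 7, 9, 10, 13]; 1 leaf entered; closest P7.

== RESULT ==
[0, 4, 2, 7, 9, 10, 13]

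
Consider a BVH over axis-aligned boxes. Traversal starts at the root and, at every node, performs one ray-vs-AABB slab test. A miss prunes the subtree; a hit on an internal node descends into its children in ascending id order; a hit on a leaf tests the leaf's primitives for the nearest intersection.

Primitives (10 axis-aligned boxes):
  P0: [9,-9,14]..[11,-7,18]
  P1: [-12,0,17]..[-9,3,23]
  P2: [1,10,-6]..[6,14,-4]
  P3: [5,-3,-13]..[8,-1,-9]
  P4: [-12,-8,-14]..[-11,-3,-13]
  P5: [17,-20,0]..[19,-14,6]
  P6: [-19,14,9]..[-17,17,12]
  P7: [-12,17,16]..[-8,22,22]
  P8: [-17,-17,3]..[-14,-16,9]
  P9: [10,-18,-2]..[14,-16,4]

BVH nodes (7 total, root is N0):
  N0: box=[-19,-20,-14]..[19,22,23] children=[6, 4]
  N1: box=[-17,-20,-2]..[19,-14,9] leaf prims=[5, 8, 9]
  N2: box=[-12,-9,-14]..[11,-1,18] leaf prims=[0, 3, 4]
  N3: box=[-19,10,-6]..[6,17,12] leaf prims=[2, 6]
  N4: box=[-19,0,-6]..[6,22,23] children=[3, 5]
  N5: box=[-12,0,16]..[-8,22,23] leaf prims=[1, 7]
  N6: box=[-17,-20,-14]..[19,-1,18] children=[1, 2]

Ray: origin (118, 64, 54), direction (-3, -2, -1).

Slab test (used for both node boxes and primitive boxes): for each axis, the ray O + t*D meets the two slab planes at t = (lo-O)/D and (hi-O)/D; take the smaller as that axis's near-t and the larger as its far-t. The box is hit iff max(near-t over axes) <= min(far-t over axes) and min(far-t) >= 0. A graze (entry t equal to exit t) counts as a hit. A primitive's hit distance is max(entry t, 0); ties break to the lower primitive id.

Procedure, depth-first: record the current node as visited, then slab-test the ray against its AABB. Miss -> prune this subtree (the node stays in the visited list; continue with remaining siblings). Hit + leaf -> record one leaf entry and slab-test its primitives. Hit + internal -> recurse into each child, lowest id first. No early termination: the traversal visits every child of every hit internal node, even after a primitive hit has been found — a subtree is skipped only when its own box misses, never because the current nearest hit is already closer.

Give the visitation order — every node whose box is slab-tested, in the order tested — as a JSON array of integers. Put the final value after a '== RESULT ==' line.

Walk:
N0 x:[33,137/3] y:[21,42] z:[31,68] -> hit [33,42], descend [4, 6]
  N4 x:[112/3,137/3] y:[21,32] z:[31,60] -> miss, prune
  N6 x:[33,45] y:[65/2,42] z:[36,68] -> hit [36,42], descend [1, 2]
    N1 x:[33,45] y:[39,42] z:[45,56] -> miss, prune
    N2 x:[107/3,130/3] y:[65/2,73/2] z:[36,68] -> hit [36,73/2] leaf, test {P0@t=36, P3(miss), P4(miss)}

Summary -> nodes [0, 4, 6, 1, 2]; box-tests=5; leaf-entries=1; first=P0

== RESULT ==
[0, 4, 6, 1, 2]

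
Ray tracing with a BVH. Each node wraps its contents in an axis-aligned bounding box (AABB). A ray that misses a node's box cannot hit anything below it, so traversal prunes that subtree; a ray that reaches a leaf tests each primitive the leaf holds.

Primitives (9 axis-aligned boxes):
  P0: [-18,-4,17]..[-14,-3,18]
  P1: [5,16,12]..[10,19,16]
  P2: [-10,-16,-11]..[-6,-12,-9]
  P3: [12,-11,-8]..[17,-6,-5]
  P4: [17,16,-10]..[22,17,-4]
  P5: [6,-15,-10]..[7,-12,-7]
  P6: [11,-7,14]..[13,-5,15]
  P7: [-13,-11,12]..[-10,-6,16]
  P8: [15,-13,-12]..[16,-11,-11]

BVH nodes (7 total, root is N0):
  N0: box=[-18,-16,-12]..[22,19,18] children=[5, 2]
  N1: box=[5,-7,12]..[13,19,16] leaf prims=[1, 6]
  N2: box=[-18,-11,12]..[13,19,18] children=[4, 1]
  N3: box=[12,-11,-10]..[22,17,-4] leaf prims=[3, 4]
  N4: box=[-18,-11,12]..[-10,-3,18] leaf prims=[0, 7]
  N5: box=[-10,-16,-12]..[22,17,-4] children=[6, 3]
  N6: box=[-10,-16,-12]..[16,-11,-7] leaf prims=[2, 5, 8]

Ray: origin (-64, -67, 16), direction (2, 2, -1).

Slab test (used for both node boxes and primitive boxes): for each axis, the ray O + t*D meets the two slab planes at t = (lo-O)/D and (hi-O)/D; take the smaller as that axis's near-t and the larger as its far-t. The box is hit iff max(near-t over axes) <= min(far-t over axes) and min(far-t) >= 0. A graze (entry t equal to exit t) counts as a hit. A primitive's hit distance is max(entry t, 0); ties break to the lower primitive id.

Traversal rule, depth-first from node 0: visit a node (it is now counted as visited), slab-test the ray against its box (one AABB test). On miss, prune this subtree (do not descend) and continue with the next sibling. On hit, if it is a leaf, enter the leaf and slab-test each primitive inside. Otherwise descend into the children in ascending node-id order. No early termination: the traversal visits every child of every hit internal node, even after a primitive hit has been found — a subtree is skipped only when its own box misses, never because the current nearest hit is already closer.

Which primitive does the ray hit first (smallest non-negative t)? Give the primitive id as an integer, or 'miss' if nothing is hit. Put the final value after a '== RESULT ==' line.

Walk:
N0 x:[23,43] y:[51/2,43] z:[-2,28] -> hit [51/2,28], descend [2, 5]
  N2 x:[23,77/2] y:[28,43] z:[-2,4] -> miss, prune
  N5 x:[27,43] y:[51/2,42] z:[20,28] -> hit [27,28], descend [3, 6]
    N3 x:[38,43] y:[28,42] z:[20,26] -> miss, prune
    N6 x:[27,40] y:[51/2,28] z:[23,28] -> hit [27,28] leaf, test {P2@t=27, P5(miss), P8(miss)}

5 AABB tests over nodes [0, 2, 5, 3, 6]; 1 leaf entered; closest P2.

== RESULT ==
2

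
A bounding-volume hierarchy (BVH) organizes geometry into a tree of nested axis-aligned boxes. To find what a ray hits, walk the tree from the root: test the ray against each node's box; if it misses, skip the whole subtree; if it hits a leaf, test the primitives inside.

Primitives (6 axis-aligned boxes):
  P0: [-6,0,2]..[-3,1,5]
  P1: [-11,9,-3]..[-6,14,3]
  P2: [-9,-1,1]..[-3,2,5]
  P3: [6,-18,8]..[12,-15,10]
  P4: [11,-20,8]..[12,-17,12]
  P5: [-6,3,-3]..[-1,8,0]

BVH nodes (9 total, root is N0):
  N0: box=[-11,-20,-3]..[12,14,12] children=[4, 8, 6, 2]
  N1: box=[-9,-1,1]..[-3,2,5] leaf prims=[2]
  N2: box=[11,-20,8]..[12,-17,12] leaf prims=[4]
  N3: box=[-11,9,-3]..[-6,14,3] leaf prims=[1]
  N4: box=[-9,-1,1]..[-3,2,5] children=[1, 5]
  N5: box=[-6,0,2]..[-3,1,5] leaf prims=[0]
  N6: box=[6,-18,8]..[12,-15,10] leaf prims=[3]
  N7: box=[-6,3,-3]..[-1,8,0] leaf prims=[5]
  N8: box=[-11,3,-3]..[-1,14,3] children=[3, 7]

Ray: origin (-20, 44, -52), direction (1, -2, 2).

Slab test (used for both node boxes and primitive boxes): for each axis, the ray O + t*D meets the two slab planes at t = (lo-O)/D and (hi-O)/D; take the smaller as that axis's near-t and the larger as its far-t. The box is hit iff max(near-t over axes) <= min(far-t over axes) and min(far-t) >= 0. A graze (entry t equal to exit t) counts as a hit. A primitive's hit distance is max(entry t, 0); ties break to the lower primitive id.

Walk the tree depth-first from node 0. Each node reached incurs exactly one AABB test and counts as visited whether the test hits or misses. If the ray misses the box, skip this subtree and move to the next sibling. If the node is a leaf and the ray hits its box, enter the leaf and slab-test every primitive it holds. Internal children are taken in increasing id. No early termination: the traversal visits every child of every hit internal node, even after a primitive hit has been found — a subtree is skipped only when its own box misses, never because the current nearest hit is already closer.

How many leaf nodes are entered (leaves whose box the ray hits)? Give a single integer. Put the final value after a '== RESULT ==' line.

Walk:
N0 x:[9,32] y:[15,32] z:[49/2,32] -> hit [49/2,32], descend [2, 4, 6, 8]
  N2 x:[31,32] y:[61/2,32] z:[30,32] -> hit [31,32] leaf, test {P4@t=31}
  N4 x:[11,17] y:[21,45/2] z:[53/2,57/2] -> miss, prune
  N6 x:[26,32] y:[59/2,31] z:[30,31] -> hit [30,31] leaf, test {P3@t=30}
  N8 x:[9,19] y:[15,41/2] z:[49/2,55/2] -> miss, prune

order=[0, 2, 4, 6, 8]  |boxes|=5  |leaves|=2  hit=P3

== RESULT ==
2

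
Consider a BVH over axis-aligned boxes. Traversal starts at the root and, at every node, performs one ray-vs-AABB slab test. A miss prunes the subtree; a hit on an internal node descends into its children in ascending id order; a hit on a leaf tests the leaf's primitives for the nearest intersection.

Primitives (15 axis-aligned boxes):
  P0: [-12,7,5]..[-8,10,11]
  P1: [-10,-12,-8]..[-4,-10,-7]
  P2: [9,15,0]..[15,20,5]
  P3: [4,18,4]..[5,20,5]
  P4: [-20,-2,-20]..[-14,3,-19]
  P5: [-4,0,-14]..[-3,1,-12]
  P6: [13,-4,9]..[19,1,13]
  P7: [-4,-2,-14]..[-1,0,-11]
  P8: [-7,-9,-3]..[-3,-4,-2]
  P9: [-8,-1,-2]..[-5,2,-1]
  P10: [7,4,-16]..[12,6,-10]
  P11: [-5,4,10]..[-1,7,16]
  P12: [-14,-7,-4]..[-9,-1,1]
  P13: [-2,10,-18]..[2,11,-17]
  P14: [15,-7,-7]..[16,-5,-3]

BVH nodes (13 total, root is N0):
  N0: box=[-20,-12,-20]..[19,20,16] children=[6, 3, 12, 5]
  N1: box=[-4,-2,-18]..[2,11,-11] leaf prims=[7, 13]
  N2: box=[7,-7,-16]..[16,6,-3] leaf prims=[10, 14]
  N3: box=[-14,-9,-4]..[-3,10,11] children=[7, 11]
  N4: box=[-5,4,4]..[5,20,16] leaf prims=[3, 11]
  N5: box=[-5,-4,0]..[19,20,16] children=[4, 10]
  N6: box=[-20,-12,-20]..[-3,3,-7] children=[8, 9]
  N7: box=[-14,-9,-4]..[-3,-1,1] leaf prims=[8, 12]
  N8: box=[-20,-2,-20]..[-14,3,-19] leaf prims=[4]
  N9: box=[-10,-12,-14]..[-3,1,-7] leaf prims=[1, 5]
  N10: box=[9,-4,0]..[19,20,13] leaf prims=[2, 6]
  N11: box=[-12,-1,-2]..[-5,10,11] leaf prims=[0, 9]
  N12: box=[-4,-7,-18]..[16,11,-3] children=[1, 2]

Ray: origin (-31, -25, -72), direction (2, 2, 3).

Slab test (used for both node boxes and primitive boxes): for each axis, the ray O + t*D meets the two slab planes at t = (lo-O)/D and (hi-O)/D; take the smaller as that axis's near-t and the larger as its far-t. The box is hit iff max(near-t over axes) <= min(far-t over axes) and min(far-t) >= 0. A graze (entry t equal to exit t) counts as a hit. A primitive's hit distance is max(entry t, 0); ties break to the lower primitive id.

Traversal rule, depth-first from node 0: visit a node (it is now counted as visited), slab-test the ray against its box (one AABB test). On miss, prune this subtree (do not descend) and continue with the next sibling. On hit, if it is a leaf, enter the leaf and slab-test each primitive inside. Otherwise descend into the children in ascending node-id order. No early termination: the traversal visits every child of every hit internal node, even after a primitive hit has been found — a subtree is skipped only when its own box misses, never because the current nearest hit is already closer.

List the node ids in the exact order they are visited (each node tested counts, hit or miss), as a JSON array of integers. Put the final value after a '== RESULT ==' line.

Walk:
N0 x:[11/2,25] y:[13/2,45/2] z:[52/3,88/3] -> hit [52/3,45/2], descend [3, 5, 6, 12]
  N3 x:[17/2,14] y:[8,35/2] z:[68/3,83/3] -> miss, prune
  N5 x:[13,25] y:[21/2,45/2] z:[24,88/3] -> miss, prune
  N6 x:[11/2,14] y:[13/2,14] z:[52/3,65/3] -> miss, prune
  N12 x:[27/2,47/2] y:[9,18] z:[18,23] -> hit [18,18], descend [1, 2]
    N1 x:[27/2,33/2] y:[23/2,18] z:[18,61/3] -> miss, prune
    N2 x:[19,47/2] y:[9,31/2] z:[56/3,23] -> miss, prune

order=[0, 3, 5, 6, 12, 1, 2]  |boxes|=7  |leaves|=0  hit=miss

== RESULT ==
[0, 3, 5, 6, 12, 1, 2]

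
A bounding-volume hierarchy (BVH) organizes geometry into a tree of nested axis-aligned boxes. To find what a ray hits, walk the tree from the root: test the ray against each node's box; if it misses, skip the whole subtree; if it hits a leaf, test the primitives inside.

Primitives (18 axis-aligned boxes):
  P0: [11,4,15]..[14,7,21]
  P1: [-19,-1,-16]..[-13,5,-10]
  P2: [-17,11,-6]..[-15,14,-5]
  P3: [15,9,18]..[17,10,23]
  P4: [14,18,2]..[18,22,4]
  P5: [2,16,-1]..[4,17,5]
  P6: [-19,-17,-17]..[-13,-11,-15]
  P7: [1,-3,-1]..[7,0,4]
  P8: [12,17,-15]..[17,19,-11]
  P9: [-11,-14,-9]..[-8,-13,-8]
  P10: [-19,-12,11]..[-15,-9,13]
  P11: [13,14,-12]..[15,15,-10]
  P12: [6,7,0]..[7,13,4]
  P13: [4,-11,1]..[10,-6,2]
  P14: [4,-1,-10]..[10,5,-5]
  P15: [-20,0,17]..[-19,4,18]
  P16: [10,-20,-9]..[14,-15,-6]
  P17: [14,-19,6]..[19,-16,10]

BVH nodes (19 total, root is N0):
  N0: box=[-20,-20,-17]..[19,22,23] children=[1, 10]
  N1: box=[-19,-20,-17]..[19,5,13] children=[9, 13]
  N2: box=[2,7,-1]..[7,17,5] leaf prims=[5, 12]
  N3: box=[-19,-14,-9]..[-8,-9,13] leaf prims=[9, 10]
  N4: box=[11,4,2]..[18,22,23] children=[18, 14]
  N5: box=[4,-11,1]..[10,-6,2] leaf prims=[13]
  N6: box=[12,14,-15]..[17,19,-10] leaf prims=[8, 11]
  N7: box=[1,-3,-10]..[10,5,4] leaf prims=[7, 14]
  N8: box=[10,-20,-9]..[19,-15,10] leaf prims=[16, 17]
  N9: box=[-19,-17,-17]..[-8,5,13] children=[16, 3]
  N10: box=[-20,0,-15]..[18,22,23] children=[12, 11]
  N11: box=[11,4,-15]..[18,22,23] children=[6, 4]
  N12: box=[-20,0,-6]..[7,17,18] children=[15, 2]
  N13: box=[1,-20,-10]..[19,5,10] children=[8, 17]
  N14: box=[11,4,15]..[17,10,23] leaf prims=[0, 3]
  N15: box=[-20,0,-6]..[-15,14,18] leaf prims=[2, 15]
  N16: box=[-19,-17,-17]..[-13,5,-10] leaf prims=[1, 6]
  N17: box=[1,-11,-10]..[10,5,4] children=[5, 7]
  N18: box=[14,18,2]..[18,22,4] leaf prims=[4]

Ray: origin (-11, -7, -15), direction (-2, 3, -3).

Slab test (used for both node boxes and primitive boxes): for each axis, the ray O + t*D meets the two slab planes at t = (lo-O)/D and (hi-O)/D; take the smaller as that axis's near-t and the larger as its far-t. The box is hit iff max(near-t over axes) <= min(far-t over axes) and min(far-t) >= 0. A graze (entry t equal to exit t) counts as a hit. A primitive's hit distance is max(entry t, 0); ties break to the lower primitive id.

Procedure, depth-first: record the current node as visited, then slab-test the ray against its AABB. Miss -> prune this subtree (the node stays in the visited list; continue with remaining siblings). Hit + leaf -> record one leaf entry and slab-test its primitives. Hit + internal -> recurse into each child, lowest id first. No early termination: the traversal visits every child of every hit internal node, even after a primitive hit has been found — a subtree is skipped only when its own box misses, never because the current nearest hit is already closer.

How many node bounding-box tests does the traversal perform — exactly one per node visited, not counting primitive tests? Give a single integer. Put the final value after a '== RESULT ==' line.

Traverse from the root:
N0 x:[-15,9/2] y:[-13/3,29/3] z:[-38/3,2/3] -> hit [-13/3,2/3], descend [1, 10]
  N1 x:[-15,4] y:[-13/3,4] z:[-28/3,2/3] -> hit [-13/3,2/3], descend [9, 13]
    N9 x:[-3/2,4] y:[-10/3,4] z:[-28/3,2/3] -> hit [-3/2,2/3], descend [3, 16]
      N3 x:[-3/2,4] y:[-7/3,-2/3] z:[-28/3,-2] -> miss, prune
      N16 x:[1,4] y:[-10/3,4] z:[-5/3,2/3] -> miss, prune
    N13 x:[-15,-6] y:[-13/3,4] z:[-25/3,-5/3] -> miss, prune
  N10 x:[-29/2,9/2] y:[7/3,29/3] z:[-38/3,0] -> miss, prune

Summary -> nodes [0, 1, 9, 3, 16, 13, 10]; box-tests=7; leaf-entries=0; first=miss

== RESULT ==
7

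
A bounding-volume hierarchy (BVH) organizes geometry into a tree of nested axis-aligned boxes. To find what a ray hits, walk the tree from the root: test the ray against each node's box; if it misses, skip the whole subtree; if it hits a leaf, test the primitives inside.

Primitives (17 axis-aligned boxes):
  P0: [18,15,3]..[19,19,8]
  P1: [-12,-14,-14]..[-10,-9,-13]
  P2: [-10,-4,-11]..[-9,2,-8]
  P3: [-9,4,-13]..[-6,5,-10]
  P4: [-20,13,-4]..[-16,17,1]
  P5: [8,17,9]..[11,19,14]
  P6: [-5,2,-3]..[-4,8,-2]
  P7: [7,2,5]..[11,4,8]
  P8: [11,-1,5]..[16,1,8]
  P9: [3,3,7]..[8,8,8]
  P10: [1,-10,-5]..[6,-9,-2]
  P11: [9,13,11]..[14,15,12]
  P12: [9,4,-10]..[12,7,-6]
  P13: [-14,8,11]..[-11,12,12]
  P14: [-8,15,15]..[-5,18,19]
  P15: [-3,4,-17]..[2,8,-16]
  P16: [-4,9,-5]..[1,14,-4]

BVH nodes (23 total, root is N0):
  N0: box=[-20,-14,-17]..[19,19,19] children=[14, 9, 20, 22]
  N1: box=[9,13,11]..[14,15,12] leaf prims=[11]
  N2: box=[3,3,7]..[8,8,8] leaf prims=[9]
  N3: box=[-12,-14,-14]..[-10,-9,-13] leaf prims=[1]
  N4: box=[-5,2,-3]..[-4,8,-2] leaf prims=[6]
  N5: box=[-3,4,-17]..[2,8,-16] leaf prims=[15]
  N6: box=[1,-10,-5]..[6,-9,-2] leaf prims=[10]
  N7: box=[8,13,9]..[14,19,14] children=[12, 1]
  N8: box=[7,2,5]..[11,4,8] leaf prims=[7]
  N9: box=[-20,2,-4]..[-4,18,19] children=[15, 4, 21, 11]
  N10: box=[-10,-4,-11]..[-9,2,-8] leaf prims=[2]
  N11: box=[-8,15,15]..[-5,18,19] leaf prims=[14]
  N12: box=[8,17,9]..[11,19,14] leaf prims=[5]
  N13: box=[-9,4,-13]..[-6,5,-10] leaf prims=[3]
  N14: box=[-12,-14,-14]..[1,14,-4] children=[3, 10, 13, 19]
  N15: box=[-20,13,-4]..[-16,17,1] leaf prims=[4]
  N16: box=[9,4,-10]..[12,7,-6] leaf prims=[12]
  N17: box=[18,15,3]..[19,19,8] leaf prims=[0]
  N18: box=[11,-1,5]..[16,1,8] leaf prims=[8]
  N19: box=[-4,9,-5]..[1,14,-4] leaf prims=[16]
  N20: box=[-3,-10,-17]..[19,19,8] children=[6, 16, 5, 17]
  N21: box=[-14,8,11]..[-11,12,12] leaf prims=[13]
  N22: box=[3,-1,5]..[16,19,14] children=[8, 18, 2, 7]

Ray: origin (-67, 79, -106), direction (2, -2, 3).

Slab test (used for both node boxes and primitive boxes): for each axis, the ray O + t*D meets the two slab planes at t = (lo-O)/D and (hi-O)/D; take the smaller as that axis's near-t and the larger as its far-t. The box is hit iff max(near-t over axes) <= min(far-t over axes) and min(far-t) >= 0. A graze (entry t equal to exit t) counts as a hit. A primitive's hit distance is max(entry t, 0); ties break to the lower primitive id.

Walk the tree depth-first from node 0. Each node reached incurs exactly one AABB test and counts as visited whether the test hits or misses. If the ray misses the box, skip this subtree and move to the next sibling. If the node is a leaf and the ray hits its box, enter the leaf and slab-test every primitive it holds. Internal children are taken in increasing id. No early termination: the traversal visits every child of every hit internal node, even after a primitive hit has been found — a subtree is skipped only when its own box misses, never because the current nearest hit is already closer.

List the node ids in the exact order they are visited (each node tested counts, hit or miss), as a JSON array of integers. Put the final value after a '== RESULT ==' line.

Trace the traversal:
N0 x:[47/2,43] y:[30,93/2] z:[89/3,125/3] -> hit [30,125/3], descend [9, 14, 20, 22]
  N9 x:[47/2,63/2] y:[61/2,77/2] z:[34,125/3] -> miss, prune
  N14 x:[55/2,34] y:[65/2,93/2] z:[92/3,34] -> hit [65/2,34], descend [3, 10, 13, 19]
    N3 x:[55/2,57/2] y:[44,93/2] z:[92/3,31] -> miss, prune
    N10 x:[57/2,29] y:[77/2,83/2] z:[95/3,98/3] -> miss, prune
    N13 x:[29,61/2] y:[37,75/2] z:[31,32] -> miss, prune
    N19 x:[63/2,34] y:[65/2,35] z:[101/3,34] -> hit [101/3,34] leaf, test {P16@t=101/3}
  N20 x:[32,43] y:[30,89/2] z:[89/3,38] -> hit [32,38], descend [5, 6, 16, 17]
    N5 x:[32,69/2] y:[71/2,75/2] z:[89/3,30] -> miss, prune
    N6 x:[34,73/2] y:[44,89/2] z:[101/3,104/3] -> miss, prune
    N16 x:[38,79/2] y:[36,75/2] z:[32,100/3] -> miss, prune
    N17 x:[85/2,43] y:[30,32] z:[109/3,38] -> miss, prune
  N22 x:[35,83/2] y:[30,40] z:[37,40] -> hit [37,40], descend [2, 7, 8, 18]
    N2 x:[35,75/2] y:[71/2,38] z:[113/3,38] -> miss, prune
    N7 x:[75/2,81/2] y:[30,33] z:[115/3,40] -> miss, prune
    N8 x:[37,39] y:[75/2,77/2] z:[37,38] -> hit [75/2,38] leaf, test {P7@t=75/2}
    N18 x:[39,83/2] y:[39,40] z:[37,38] -> miss, prune

17 AABB tests over nodes [0, 9, 14, 3, 10, 13, 19, 20, 5, 6, 16, 17, 22, 2, 7, 8, 18]; 2 leaves entered; closest P16.

== RESULT ==
[0, 9, 14, 3, 10, 13, 19, 20, 5, 6, 16, 17, 22, 2, 7, 8, 18]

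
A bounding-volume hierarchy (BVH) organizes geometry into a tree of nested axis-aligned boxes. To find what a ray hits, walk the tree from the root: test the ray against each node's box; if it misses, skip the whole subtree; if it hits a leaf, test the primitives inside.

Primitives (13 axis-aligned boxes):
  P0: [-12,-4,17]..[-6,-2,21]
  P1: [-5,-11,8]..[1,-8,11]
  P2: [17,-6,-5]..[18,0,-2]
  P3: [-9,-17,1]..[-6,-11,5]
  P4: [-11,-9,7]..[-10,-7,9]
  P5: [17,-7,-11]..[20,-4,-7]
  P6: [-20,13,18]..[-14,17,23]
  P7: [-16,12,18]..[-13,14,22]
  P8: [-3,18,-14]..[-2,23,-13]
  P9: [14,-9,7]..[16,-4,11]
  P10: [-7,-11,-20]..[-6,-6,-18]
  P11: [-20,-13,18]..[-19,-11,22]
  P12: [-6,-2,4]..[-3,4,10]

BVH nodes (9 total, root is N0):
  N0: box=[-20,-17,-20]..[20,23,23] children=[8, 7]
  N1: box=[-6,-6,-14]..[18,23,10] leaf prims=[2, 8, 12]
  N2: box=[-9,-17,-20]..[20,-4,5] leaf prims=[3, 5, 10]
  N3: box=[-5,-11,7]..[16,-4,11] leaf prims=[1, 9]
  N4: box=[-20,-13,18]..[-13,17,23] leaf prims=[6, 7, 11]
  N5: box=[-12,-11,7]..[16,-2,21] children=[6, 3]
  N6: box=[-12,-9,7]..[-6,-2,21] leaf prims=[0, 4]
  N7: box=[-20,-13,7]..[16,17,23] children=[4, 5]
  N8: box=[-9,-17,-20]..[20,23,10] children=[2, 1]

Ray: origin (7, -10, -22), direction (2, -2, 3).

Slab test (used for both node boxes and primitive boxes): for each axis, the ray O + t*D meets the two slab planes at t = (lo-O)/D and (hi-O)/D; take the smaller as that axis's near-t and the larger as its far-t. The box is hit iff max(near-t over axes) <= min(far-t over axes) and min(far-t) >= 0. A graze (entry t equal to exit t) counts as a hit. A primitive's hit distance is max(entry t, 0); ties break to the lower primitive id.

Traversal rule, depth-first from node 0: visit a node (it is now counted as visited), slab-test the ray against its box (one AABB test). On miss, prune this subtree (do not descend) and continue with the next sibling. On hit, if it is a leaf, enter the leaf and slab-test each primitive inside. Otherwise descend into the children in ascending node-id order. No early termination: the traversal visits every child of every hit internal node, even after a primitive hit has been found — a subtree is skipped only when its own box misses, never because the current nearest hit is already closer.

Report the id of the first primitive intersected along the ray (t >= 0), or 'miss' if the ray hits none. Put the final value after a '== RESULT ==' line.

Trace the traversal:
N0 x:[-27/2,13/2] y:[-33/2,7/2] z:[2/3,15] -> hit [2/3,7/2], descend [7, 8]
  N7 x:[-27/2,9/2] y:[-27/2,3/2] z:[29/3,15] -> miss, prune
  N8 x:[-8,13/2] y:[-33/2,7/2] z:[2/3,32/3] -> hit [2/3,7/2], descend [1, 2]
    N1 x:[-13/2,11/2] y:[-33/2,-2] z:[8/3,32/3] -> miss, prune
    N2 x:[-8,13/2] y:[-3,7/2] z:[2/3,9] -> hit [2/3,7/2] leaf, test {P3(miss), P5(miss), P10(miss)}

5 AABB tests over nodes [0, 7, 8, 1, 2]; 1 leaf entered; closest miss.

== RESULT ==
miss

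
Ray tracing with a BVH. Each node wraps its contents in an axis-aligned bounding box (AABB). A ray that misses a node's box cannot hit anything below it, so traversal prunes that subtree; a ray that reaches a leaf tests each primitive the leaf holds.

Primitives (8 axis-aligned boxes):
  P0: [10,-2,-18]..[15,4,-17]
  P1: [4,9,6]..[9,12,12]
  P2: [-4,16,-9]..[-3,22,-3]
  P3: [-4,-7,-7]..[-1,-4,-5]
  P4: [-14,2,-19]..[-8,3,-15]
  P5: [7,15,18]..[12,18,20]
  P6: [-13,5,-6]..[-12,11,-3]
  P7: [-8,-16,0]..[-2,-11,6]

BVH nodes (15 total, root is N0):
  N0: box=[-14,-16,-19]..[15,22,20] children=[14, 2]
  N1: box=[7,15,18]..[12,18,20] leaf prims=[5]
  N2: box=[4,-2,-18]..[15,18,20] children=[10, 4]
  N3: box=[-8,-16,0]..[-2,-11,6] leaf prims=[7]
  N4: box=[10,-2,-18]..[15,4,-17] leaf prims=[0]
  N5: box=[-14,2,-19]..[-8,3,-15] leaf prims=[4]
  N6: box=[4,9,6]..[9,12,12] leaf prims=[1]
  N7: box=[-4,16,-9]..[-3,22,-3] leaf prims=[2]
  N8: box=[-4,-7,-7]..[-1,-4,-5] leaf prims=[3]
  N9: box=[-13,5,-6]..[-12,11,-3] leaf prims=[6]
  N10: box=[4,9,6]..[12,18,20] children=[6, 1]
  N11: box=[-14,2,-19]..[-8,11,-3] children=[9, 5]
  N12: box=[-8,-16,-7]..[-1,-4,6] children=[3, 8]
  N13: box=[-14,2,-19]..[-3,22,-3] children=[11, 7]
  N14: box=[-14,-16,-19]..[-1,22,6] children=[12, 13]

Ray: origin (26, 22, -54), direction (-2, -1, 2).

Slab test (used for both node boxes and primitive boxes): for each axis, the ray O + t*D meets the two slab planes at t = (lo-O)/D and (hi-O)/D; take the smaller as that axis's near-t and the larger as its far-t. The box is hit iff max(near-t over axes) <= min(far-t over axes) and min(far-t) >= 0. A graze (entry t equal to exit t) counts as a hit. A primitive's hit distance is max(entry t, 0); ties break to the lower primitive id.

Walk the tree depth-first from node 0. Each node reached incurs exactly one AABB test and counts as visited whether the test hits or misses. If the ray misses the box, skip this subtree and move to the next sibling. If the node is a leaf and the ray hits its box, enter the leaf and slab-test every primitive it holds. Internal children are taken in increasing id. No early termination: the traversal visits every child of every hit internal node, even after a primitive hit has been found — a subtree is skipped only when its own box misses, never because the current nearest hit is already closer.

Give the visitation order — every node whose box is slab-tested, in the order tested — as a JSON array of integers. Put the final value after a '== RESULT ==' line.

Trace the traversal:
N0 x:[11/2,20] y:[0,38] z:[35/2,37] -> hit [35/2,20], descend [2, 14]
  N2 x:[11/2,11] y:[4,24] z:[18,37] -> miss, prune
  N14 x:[27/2,20] y:[0,38] z:[35/2,30] -> hit [35/2,20], descend [12, 13]
    N12 x:[27/2,17] y:[26,38] z:[47/2,30] -> miss, prune
    N13 x:[29/2,20] y:[0,20] z:[35/2,51/2] -> hit [35/2,20], descend [7, 11]
      N7 x:[29/2,15] y:[0,6] z:[45/2,51/2] -> miss, prune
      N11 x:[17,20] y:[11,20] z:[35/2,51/2] -> hit [35/2,20], descend [5, 9]
        N5 x:[17,20] y:[19,20] z:[35/2,39/2] -> hit [19,39/2] leaf, test {P4@t=19}
        N9 x:[19,39/2] y:[11,17] z:[24,51/2] -> miss, prune

Visited [0, 2, 14, 12, 13, 7, 11, 5, 9]. Tests: 9 box, 1 leaf. Nearest: P4.

== RESULT ==
[0, 2, 14, 12, 13, 7, 11, 5, 9]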